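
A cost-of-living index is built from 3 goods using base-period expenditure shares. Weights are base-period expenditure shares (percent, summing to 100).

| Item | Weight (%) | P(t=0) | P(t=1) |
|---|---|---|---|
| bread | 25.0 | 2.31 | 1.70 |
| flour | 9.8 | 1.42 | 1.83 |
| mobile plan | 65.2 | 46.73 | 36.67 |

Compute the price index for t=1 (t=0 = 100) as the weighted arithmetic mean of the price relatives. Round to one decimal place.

82.2

bread: 25.0 × (1.70/2.31) = 25.0 × 0.735931 = 18.3983
flour: 9.8 × (1.83/1.42) = 9.8 × 1.288732 = 12.6296
mobile plan: 65.2 × (36.67/46.73) = 65.2 × 0.784721 = 51.1638
Index = Σ wᵢ·(p₁ᵢ/p₀ᵢ) = 18.3983 + 12.6296 + 51.1638 = 82.1916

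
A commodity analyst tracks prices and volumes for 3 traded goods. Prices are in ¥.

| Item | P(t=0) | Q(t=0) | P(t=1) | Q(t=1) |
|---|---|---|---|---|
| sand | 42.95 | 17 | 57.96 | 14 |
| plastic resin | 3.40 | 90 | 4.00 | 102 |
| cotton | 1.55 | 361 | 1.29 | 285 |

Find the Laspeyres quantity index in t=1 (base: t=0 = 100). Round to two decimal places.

87.10

Laspeyres quantity index uses base-period prices as weights.
ΣP(t=0)·Q(t=1) = 42.95×14 + 3.40×102 + 1.55×285 = 601.3 + 346.8 + 441.75 = 1389.85
ΣP(t=0)·Q(t=0) = 42.95×17 + 3.40×90 + 1.55×361 = 730.15 + 306 + 559.55 = 1595.7
Index = 1389.85 / 1595.7 × 100 = 87.0997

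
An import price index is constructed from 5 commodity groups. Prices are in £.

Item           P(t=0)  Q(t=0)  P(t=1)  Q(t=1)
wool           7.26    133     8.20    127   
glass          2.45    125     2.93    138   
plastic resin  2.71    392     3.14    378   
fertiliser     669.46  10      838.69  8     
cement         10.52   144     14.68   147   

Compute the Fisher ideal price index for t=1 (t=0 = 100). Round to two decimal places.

125.13

Laspeyres component (base-period weights):
ΣP(t=1)Q(t=0) = 8.20×133 + 2.93×125 + 3.14×392 + 838.69×10 + 14.68×144 = 1090.6 + 366.25 + 1230.88 + 8386.9 + 2113.92 = 13188.55
ΣP(t=0)Q(t=0) = 7.26×133 + 2.45×125 + 2.71×392 + 669.46×10 + 10.52×144 = 965.58 + 306.25 + 1062.32 + 6694.6 + 1514.88 = 10543.63
L = 13188.55 / 10543.63 × 100 = 125.0855
Paasche component (current-period weights):
ΣP(t=1)Q(t=1) = 8.20×127 + 2.93×138 + 3.14×378 + 838.69×8 + 14.68×147 = 1041.4 + 404.34 + 1186.92 + 6709.52 + 2157.96 = 11500.14
ΣP(t=0)Q(t=1) = 7.26×127 + 2.45×138 + 2.71×378 + 669.46×8 + 10.52×147 = 922.02 + 338.1 + 1024.38 + 5355.68 + 1546.44 = 9186.62
P = 11500.14 / 9186.62 × 100 = 125.1836
Fisher = √(L × P) = √(125.0855 × 125.1836) = 125.1345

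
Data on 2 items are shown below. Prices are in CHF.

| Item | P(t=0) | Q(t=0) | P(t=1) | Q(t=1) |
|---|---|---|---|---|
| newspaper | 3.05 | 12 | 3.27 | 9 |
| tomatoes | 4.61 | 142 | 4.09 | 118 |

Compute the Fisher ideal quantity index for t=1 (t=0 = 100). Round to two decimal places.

82.63

Laspeyres component (base-period weights):
ΣP(t=0)Q(t=1) = 3.05×9 + 4.61×118 = 27.45 + 543.98 = 571.43
ΣP(t=0)Q(t=0) = 3.05×12 + 4.61×142 = 36.6 + 654.62 = 691.22
L = 571.43 / 691.22 × 100 = 82.6698
Paasche component (current-period weights):
ΣP(t=1)Q(t=1) = 3.27×9 + 4.09×118 = 29.43 + 482.62 = 512.05
ΣP(t=1)Q(t=0) = 3.27×12 + 4.09×142 = 39.24 + 580.78 = 620.02
P = 512.05 / 620.02 × 100 = 82.5860
Fisher = √(L × P) = √(82.6698 × 82.5860) = 82.6279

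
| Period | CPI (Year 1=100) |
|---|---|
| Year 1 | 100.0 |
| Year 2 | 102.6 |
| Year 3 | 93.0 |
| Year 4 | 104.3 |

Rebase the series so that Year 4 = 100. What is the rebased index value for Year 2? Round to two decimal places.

Rebased(Year 2) = 102.6 / 104.3 × 100 = 98.3701

98.37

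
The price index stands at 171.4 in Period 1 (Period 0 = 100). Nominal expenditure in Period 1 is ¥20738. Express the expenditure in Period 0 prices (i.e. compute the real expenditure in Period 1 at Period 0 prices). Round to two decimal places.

Real = Nominal ÷ (Index/100) = 20738 ÷ (171.4/100)
     = 20738 ÷ 1.714 = 12099.1832

12099.18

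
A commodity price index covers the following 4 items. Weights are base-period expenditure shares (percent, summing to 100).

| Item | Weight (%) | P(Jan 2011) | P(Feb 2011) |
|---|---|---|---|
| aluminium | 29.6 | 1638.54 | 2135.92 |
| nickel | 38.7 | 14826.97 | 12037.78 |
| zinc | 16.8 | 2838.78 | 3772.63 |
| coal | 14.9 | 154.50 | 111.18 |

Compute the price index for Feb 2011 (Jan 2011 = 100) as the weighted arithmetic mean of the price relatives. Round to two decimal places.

103.05

aluminium: 29.6 × (2135.92/1638.54) = 29.6 × 1.303551 = 38.5851
nickel: 38.7 × (12037.78/14826.97) = 38.7 × 0.811884 = 31.4199
zinc: 16.8 × (3772.63/2838.78) = 16.8 × 1.328962 = 22.3266
coal: 14.9 × (111.18/154.50) = 14.9 × 0.719612 = 10.7222
Index = Σ wᵢ·(p₁ᵢ/p₀ᵢ) = 38.5851 + 31.4199 + 22.3266 + 10.7222 = 103.0538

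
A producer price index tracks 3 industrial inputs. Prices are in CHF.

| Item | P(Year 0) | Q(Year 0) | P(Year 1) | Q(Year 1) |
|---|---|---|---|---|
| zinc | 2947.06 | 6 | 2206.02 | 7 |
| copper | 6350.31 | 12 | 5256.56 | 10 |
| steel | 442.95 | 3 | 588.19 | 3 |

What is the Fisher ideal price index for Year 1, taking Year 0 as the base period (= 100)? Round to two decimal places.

Laspeyres component (base-period weights):
ΣP(Year 1)Q(Year 0) = 2206.02×6 + 5256.56×12 + 588.19×3 = 13236.12 + 63078.72 + 1764.57 = 78079.41
ΣP(Year 0)Q(Year 0) = 2947.06×6 + 6350.31×12 + 442.95×3 = 17682.36 + 76203.72 + 1328.85 = 95214.93
L = 78079.41 / 95214.93 × 100 = 82.0033
Paasche component (current-period weights):
ΣP(Year 1)Q(Year 1) = 2206.02×7 + 5256.56×10 + 588.19×3 = 15442.14 + 52565.6 + 1764.57 = 69772.31
ΣP(Year 0)Q(Year 1) = 2947.06×7 + 6350.31×10 + 442.95×3 = 20629.42 + 63503.1 + 1328.85 = 85461.37
P = 69772.31 / 85461.37 × 100 = 81.6419
Fisher = √(L × P) = √(82.0033 × 81.6419) = 81.8224

81.82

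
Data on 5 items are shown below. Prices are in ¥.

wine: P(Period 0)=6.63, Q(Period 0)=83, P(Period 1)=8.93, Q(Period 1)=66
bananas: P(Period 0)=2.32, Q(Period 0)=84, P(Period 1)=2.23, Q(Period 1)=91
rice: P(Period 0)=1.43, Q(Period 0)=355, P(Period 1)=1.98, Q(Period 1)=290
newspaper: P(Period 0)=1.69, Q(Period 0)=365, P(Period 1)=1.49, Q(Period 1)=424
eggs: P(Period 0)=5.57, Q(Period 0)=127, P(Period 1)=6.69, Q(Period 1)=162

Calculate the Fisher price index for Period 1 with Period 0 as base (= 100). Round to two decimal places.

Laspeyres component (base-period weights):
ΣP(Period 1)Q(Period 0) = 8.93×83 + 2.23×84 + 1.98×355 + 1.49×365 + 6.69×127 = 741.19 + 187.32 + 702.9 + 543.85 + 849.63 = 3024.89
ΣP(Period 0)Q(Period 0) = 6.63×83 + 2.32×84 + 1.43×355 + 1.69×365 + 5.57×127 = 550.29 + 194.88 + 507.65 + 616.85 + 707.39 = 2577.06
L = 3024.89 / 2577.06 × 100 = 117.3776
Paasche component (current-period weights):
ΣP(Period 1)Q(Period 1) = 8.93×66 + 2.23×91 + 1.98×290 + 1.49×424 + 6.69×162 = 589.38 + 202.93 + 574.2 + 631.76 + 1083.78 = 3082.05
ΣP(Period 0)Q(Period 1) = 6.63×66 + 2.32×91 + 1.43×290 + 1.69×424 + 5.57×162 = 437.58 + 211.12 + 414.7 + 716.56 + 902.34 = 2682.3
P = 3082.05 / 2682.3 × 100 = 114.9033
Fisher = √(L × P) = √(117.3776 × 114.9033) = 116.1338

116.13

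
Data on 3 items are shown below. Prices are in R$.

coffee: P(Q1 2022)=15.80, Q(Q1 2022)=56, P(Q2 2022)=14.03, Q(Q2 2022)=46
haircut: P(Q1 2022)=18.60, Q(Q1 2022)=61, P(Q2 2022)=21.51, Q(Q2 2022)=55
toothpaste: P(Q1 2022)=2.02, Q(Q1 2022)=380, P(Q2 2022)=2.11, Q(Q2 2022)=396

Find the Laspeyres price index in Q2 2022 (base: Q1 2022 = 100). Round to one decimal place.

104.0

Laspeyres price index uses base-period quantities as weights.
ΣP(Q2 2022)·Q(Q1 2022) = 14.03×56 + 21.51×61 + 2.11×380 = 785.68 + 1312.11 + 801.8 = 2899.59
ΣP(Q1 2022)·Q(Q1 2022) = 15.80×56 + 18.60×61 + 2.02×380 = 884.8 + 1134.6 + 767.6 = 2787
Index = 2899.59 / 2787 × 100 = 104.0398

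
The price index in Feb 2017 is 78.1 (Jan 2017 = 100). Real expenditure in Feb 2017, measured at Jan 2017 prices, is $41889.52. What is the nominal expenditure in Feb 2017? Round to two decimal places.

32715.72

Nominal = Real × (Index/100) = 41889.52 × (78.1/100)
        = 41889.52 × 0.781 = 32715.7151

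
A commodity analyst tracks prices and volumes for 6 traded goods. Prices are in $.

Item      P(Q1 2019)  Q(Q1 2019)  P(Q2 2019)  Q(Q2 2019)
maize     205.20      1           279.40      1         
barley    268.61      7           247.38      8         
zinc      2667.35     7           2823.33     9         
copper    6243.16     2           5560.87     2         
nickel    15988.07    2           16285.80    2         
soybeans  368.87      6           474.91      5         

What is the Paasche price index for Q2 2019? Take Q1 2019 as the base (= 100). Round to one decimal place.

Paasche price index uses current-period quantities as weights.
ΣP(Q2 2019)·Q(Q2 2019) = 279.40×1 + 247.38×8 + 2823.33×9 + 5560.87×2 + 16285.80×2 + 474.91×5 = 279.4 + 1979.04 + 25409.97 + 11121.74 + 32571.6 + 2374.55 = 73736.3
ΣP(Q1 2019)·Q(Q2 2019) = 205.20×1 + 268.61×8 + 2667.35×9 + 6243.16×2 + 15988.07×2 + 368.87×5 = 205.2 + 2148.88 + 24006.15 + 12486.32 + 31976.14 + 1844.35 = 72667.04
Index = 73736.3 / 72667.04 × 100 = 101.4715

101.5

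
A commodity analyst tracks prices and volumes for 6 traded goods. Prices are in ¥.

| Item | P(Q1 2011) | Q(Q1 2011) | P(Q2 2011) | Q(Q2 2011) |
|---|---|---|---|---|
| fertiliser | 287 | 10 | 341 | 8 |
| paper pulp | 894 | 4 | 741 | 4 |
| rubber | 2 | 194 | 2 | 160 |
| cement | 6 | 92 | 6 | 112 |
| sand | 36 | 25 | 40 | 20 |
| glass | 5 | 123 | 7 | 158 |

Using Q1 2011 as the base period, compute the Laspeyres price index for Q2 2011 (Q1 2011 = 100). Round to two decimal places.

Laspeyres price index uses base-period quantities as weights.
ΣP(Q2 2011)·Q(Q1 2011) = 341×10 + 741×4 + 2×194 + 6×92 + 40×25 + 7×123 = 3410 + 2964 + 388 + 552 + 1000 + 861 = 9175
ΣP(Q1 2011)·Q(Q1 2011) = 287×10 + 894×4 + 2×194 + 6×92 + 36×25 + 5×123 = 2870 + 3576 + 388 + 552 + 900 + 615 = 8901
Index = 9175 / 8901 × 100 = 103.0783

103.08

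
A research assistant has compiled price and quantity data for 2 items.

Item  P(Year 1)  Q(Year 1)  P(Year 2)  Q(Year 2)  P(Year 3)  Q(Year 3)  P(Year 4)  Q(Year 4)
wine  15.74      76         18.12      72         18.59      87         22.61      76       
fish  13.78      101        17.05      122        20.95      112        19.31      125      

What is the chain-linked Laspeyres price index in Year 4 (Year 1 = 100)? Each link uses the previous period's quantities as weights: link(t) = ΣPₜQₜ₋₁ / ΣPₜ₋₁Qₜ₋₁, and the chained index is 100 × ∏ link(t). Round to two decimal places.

143.55

Link Year 1→Year 2:
ΣP(Year 2)Q(Year 1) = 18.12×76 + 17.05×101 = 1377.12 + 1722.05 = 3099.17
ΣP(Year 1)Q(Year 1) = 15.74×76 + 13.78×101 = 1196.24 + 1391.78 = 2588.02
link = 3099.17/2588.02 = 1.197506
Link Year 2→Year 3:
ΣP(Year 3)Q(Year 2) = 18.59×72 + 20.95×122 = 1338.48 + 2555.9 = 3894.38
ΣP(Year 2)Q(Year 2) = 18.12×72 + 17.05×122 = 1304.64 + 2080.1 = 3384.74
link = 3894.38/3384.74 = 1.150570
Link Year 3→Year 4:
ΣP(Year 4)Q(Year 3) = 22.61×87 + 19.31×112 = 1967.07 + 2162.72 = 4129.79
ΣP(Year 3)Q(Year 3) = 18.59×87 + 20.95×112 = 1617.33 + 2346.4 = 3963.73
link = 4129.79/3963.73 = 1.041895
Chained index = 100 × 1.197506 × 1.150570 × 1.041895 = 143.5538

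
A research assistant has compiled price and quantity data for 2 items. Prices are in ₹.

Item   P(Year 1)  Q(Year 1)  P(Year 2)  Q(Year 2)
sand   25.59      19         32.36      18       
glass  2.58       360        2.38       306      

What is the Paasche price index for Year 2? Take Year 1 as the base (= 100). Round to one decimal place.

104.9

Paasche price index uses current-period quantities as weights.
ΣP(Year 2)·Q(Year 2) = 32.36×18 + 2.38×306 = 582.48 + 728.28 = 1310.76
ΣP(Year 1)·Q(Year 2) = 25.59×18 + 2.58×306 = 460.62 + 789.48 = 1250.1
Index = 1310.76 / 1250.1 × 100 = 104.8524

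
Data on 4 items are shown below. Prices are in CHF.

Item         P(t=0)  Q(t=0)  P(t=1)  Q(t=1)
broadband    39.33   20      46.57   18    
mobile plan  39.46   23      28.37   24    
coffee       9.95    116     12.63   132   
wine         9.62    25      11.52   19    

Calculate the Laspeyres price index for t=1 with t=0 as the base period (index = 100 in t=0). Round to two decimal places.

108.03

Laspeyres price index uses base-period quantities as weights.
ΣP(t=1)·Q(t=0) = 46.57×20 + 28.37×23 + 12.63×116 + 11.52×25 = 931.4 + 652.51 + 1465.08 + 288 = 3336.99
ΣP(t=0)·Q(t=0) = 39.33×20 + 39.46×23 + 9.95×116 + 9.62×25 = 786.6 + 907.58 + 1154.2 + 240.5 = 3088.88
Index = 3336.99 / 3088.88 × 100 = 108.0324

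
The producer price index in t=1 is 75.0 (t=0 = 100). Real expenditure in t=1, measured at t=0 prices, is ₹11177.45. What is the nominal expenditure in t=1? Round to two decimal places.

8383.09

Nominal = Real × (Index/100) = 11177.45 × (75.0/100)
        = 11177.45 × 0.750 = 8383.0875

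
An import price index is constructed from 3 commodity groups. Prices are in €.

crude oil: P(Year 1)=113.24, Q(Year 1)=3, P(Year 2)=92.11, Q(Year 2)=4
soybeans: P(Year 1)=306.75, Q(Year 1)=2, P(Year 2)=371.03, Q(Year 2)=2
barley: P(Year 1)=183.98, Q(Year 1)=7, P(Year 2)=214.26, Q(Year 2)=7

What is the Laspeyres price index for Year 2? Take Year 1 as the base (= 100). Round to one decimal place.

112.4

Laspeyres price index uses base-period quantities as weights.
ΣP(Year 2)·Q(Year 1) = 92.11×3 + 371.03×2 + 214.26×7 = 276.33 + 742.06 + 1499.82 = 2518.21
ΣP(Year 1)·Q(Year 1) = 113.24×3 + 306.75×2 + 183.98×7 = 339.72 + 613.5 + 1287.86 = 2241.08
Index = 2518.21 / 2241.08 × 100 = 112.3659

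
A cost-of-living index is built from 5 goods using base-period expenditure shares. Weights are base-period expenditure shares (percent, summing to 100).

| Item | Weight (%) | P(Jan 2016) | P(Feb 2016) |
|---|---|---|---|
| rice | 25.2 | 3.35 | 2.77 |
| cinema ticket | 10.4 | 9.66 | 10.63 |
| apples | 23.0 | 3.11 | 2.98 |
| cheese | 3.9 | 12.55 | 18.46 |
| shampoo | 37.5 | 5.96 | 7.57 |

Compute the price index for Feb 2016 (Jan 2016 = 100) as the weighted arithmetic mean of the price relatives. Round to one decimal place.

rice: 25.2 × (2.77/3.35) = 25.2 × 0.826866 = 20.8370
cinema ticket: 10.4 × (10.63/9.66) = 10.4 × 1.100414 = 11.4443
apples: 23.0 × (2.98/3.11) = 23.0 × 0.958199 = 22.0386
cheese: 3.9 × (18.46/12.55) = 3.9 × 1.470916 = 5.7366
shampoo: 37.5 × (7.57/5.96) = 37.5 × 1.270134 = 47.6300
Index = Σ wᵢ·(p₁ᵢ/p₀ᵢ) = 20.8370 + 11.4443 + 22.0386 + 5.7366 + 47.6300 = 107.6865

107.7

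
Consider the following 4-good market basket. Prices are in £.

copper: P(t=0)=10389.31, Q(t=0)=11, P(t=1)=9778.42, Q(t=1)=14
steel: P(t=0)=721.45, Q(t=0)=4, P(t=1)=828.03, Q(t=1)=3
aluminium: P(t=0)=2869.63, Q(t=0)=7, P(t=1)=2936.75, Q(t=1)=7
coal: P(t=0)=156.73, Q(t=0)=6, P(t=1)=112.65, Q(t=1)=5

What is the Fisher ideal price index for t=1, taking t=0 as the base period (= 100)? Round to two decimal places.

95.43

Laspeyres component (base-period weights):
ΣP(t=1)Q(t=0) = 9778.42×11 + 828.03×4 + 2936.75×7 + 112.65×6 = 107562.62 + 3312.12 + 20557.25 + 675.9 = 132107.89
ΣP(t=0)Q(t=0) = 10389.31×11 + 721.45×4 + 2869.63×7 + 156.73×6 = 114282.41 + 2885.8 + 20087.41 + 940.38 = 138196
L = 132107.89 / 138196 × 100 = 95.5946
Paasche component (current-period weights):
ΣP(t=1)Q(t=1) = 9778.42×14 + 828.03×3 + 2936.75×7 + 112.65×5 = 136897.88 + 2484.09 + 20557.25 + 563.25 = 160502.47
ΣP(t=0)Q(t=1) = 10389.31×14 + 721.45×3 + 2869.63×7 + 156.73×5 = 145450.34 + 2164.35 + 20087.41 + 783.65 = 168485.75
P = 160502.47 / 168485.75 × 100 = 95.2617
Fisher = √(L × P) = √(95.5946 × 95.2617) = 95.4280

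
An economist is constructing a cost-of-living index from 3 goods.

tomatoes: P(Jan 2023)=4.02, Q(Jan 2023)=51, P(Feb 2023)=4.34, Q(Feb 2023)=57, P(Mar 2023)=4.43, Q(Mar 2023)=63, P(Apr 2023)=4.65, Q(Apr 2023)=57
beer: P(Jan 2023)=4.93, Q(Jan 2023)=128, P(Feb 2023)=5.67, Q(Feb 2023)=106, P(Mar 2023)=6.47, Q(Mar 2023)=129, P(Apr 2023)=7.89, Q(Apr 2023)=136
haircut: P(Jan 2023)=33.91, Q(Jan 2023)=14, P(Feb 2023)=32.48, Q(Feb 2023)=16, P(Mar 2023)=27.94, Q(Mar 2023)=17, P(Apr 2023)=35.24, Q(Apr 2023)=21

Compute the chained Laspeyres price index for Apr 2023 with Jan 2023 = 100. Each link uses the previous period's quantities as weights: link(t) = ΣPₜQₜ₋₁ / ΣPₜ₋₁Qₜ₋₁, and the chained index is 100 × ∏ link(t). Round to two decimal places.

130.19

Link Jan 2023→Feb 2023:
ΣP(Feb 2023)Q(Jan 2023) = 4.34×51 + 5.67×128 + 32.48×14 = 221.34 + 725.76 + 454.72 = 1401.82
ΣP(Jan 2023)Q(Jan 2023) = 4.02×51 + 4.93×128 + 33.91×14 = 205.02 + 631.04 + 474.74 = 1310.8
link = 1401.82/1310.8 = 1.069439
Link Feb 2023→Mar 2023:
ΣP(Mar 2023)Q(Feb 2023) = 4.43×57 + 6.47×106 + 27.94×16 = 252.51 + 685.82 + 447.04 = 1385.37
ΣP(Feb 2023)Q(Feb 2023) = 4.34×57 + 5.67×106 + 32.48×16 = 247.38 + 601.02 + 519.68 = 1368.08
link = 1385.37/1368.08 = 1.012638
Link Mar 2023→Apr 2023:
ΣP(Apr 2023)Q(Mar 2023) = 4.65×63 + 7.89×129 + 35.24×17 = 292.95 + 1017.81 + 599.08 = 1909.84
ΣP(Mar 2023)Q(Mar 2023) = 4.43×63 + 6.47×129 + 27.94×17 = 279.09 + 834.63 + 474.98 = 1588.7
link = 1909.84/1588.7 = 1.202140
Chained index = 100 × 1.069439 × 1.012638 × 1.202140 = 130.1863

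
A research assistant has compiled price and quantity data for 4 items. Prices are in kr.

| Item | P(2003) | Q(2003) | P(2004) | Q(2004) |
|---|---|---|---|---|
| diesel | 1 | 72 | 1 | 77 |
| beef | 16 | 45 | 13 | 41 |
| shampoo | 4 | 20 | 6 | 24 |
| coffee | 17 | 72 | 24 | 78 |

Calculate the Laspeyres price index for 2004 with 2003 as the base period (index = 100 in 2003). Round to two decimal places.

Laspeyres price index uses base-period quantities as weights.
ΣP(2004)·Q(2003) = 1×72 + 13×45 + 6×20 + 24×72 = 72 + 585 + 120 + 1728 = 2505
ΣP(2003)·Q(2003) = 1×72 + 16×45 + 4×20 + 17×72 = 72 + 720 + 80 + 1224 = 2096
Index = 2505 / 2096 × 100 = 119.5134

119.51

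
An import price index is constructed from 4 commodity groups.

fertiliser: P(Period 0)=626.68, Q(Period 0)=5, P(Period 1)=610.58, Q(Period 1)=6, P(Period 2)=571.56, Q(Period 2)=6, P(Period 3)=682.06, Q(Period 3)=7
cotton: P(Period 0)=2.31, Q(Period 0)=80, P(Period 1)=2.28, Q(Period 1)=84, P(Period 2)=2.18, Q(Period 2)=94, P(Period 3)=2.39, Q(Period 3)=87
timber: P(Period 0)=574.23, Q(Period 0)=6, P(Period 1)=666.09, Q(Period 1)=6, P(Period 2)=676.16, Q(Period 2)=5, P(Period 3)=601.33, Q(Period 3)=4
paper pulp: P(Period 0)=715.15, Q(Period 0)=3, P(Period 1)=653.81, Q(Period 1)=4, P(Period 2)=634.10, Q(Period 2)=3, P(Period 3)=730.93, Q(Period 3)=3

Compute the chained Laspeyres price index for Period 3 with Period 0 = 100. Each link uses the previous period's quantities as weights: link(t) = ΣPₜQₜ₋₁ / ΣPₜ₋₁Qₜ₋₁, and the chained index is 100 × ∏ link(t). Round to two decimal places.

107.38

Link Period 0→Period 1:
ΣP(Period 1)Q(Period 0) = 610.58×5 + 2.28×80 + 666.09×6 + 653.81×3 = 3052.9 + 182.4 + 3996.54 + 1961.43 = 9193.27
ΣP(Period 0)Q(Period 0) = 626.68×5 + 2.31×80 + 574.23×6 + 715.15×3 = 3133.4 + 184.8 + 3445.38 + 2145.45 = 8909.03
link = 9193.27/8909.03 = 1.031905
Link Period 1→Period 2:
ΣP(Period 2)Q(Period 1) = 571.56×6 + 2.18×84 + 676.16×6 + 634.10×4 = 3429.36 + 183.12 + 4056.96 + 2536.4 = 10205.84
ΣP(Period 1)Q(Period 1) = 610.58×6 + 2.28×84 + 666.09×6 + 653.81×4 = 3663.48 + 191.52 + 3996.54 + 2615.24 = 10466.78
link = 10205.84/10466.78 = 0.975070
Link Period 2→Period 3:
ΣP(Period 3)Q(Period 2) = 682.06×6 + 2.39×94 + 601.33×5 + 730.93×3 = 4092.36 + 224.66 + 3006.65 + 2192.79 = 9516.46
ΣP(Period 2)Q(Period 2) = 571.56×6 + 2.18×94 + 676.16×5 + 634.10×3 = 3429.36 + 204.92 + 3380.8 + 1902.3 = 8917.38
link = 9516.46/8917.38 = 1.067181
Chained index = 100 × 1.031905 × 0.975070 × 1.067181 = 107.3775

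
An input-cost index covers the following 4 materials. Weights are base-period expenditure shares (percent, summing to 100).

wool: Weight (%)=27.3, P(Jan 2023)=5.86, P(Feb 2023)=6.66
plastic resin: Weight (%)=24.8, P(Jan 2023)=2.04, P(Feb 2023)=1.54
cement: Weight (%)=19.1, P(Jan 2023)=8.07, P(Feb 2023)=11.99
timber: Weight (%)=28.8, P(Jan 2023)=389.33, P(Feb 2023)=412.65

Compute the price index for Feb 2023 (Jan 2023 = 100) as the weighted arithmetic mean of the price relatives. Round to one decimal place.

108.7

wool: 27.3 × (6.66/5.86) = 27.3 × 1.136519 = 31.0270
plastic resin: 24.8 × (1.54/2.04) = 24.8 × 0.754902 = 18.7216
cement: 19.1 × (11.99/8.07) = 19.1 × 1.485750 = 28.3778
timber: 28.8 × (412.65/389.33) = 28.8 × 1.059898 = 30.5251
Index = Σ wᵢ·(p₁ᵢ/p₀ᵢ) = 31.0270 + 18.7216 + 28.3778 + 30.5251 = 108.6514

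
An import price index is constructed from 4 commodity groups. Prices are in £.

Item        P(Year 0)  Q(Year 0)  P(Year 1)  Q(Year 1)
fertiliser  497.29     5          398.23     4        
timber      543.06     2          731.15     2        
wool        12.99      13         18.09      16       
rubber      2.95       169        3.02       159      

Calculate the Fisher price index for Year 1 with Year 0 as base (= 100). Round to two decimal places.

100.47

Laspeyres component (base-period weights):
ΣP(Year 1)Q(Year 0) = 398.23×5 + 731.15×2 + 18.09×13 + 3.02×169 = 1991.15 + 1462.3 + 235.17 + 510.38 = 4199
ΣP(Year 0)Q(Year 0) = 497.29×5 + 543.06×2 + 12.99×13 + 2.95×169 = 2486.45 + 1086.12 + 168.87 + 498.55 = 4239.99
L = 4199 / 4239.99 × 100 = 99.0333
Paasche component (current-period weights):
ΣP(Year 1)Q(Year 1) = 398.23×4 + 731.15×2 + 18.09×16 + 3.02×159 = 1592.92 + 1462.3 + 289.44 + 480.18 = 3824.84
ΣP(Year 0)Q(Year 1) = 497.29×4 + 543.06×2 + 12.99×16 + 2.95×159 = 1989.16 + 1086.12 + 207.84 + 469.05 = 3752.17
P = 3824.84 / 3752.17 × 100 = 101.9367
Fisher = √(L × P) = √(99.0333 × 101.9367) = 100.4745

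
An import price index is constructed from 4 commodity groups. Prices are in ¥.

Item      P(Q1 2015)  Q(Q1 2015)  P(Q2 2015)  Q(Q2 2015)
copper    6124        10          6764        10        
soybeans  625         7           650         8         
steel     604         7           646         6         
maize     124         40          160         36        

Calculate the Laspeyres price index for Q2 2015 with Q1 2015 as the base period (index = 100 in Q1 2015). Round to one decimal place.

Laspeyres price index uses base-period quantities as weights.
ΣP(Q2 2015)·Q(Q1 2015) = 6764×10 + 650×7 + 646×7 + 160×40 = 67640 + 4550 + 4522 + 6400 = 83112
ΣP(Q1 2015)·Q(Q1 2015) = 6124×10 + 625×7 + 604×7 + 124×40 = 61240 + 4375 + 4228 + 4960 = 74803
Index = 83112 / 74803 × 100 = 111.1078

111.1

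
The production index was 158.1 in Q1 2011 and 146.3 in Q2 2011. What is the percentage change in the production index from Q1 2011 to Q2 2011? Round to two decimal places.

Change = (146.3 − 158.1) / 158.1 × 100
       = -11.8 / 158.1 × 100 = -7.4636%

-7.46%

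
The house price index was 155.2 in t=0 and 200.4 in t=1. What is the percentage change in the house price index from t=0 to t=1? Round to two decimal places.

29.12%

Change = (200.4 − 155.2) / 155.2 × 100
       = 45.2 / 155.2 × 100 = 29.1237%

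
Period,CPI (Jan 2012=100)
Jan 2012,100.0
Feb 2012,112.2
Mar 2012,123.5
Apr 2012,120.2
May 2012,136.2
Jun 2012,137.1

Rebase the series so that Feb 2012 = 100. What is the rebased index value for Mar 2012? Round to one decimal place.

Rebased(Mar 2012) = 123.5 / 112.2 × 100 = 110.0713

110.1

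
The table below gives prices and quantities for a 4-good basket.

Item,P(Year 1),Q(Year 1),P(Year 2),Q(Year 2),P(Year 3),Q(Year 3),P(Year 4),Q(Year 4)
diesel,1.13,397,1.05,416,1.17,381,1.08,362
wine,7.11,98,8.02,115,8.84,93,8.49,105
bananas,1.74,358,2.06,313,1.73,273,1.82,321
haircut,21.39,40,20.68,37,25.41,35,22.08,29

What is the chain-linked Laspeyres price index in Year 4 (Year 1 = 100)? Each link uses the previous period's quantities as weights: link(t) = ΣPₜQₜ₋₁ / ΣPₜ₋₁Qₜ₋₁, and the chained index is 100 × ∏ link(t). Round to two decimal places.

106.83

Link Year 1→Year 2:
ΣP(Year 2)Q(Year 1) = 1.05×397 + 8.02×98 + 2.06×358 + 20.68×40 = 416.85 + 785.96 + 737.48 + 827.2 = 2767.49
ΣP(Year 1)Q(Year 1) = 1.13×397 + 7.11×98 + 1.74×358 + 21.39×40 = 448.61 + 696.78 + 622.92 + 855.6 = 2623.91
link = 2767.49/2623.91 = 1.054720
Link Year 2→Year 3:
ΣP(Year 3)Q(Year 2) = 1.17×416 + 8.84×115 + 1.73×313 + 25.41×37 = 486.72 + 1016.6 + 541.49 + 940.17 = 2984.98
ΣP(Year 2)Q(Year 2) = 1.05×416 + 8.02×115 + 2.06×313 + 20.68×37 = 436.8 + 922.3 + 644.78 + 765.16 = 2769.04
link = 2984.98/2769.04 = 1.077984
Link Year 3→Year 4:
ΣP(Year 4)Q(Year 3) = 1.08×381 + 8.49×93 + 1.82×273 + 22.08×35 = 411.48 + 789.57 + 496.86 + 772.8 = 2470.71
ΣP(Year 3)Q(Year 3) = 1.17×381 + 8.84×93 + 1.73×273 + 25.41×35 = 445.77 + 822.12 + 472.29 + 889.35 = 2629.53
link = 2470.71/2629.53 = 0.939601
Chained index = 100 × 1.054720 × 1.077984 × 0.939601 = 106.8299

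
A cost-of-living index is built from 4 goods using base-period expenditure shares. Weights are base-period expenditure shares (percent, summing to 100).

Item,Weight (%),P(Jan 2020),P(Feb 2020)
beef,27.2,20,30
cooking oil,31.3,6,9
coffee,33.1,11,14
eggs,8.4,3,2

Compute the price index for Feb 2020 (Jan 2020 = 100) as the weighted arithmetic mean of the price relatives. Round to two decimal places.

beef: 27.2 × (30/20) = 27.2 × 1.500000 = 40.8000
cooking oil: 31.3 × (9/6) = 31.3 × 1.500000 = 46.9500
coffee: 33.1 × (14/11) = 33.1 × 1.272727 = 42.1273
eggs: 8.4 × (2/3) = 8.4 × 0.666667 = 5.6000
Index = Σ wᵢ·(p₁ᵢ/p₀ᵢ) = 40.8000 + 46.9500 + 42.1273 + 5.6000 = 135.4773

135.48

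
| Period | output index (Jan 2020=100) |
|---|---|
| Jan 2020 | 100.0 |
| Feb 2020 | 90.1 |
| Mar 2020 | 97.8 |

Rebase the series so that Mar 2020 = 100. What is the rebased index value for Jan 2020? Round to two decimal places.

Rebased(Jan 2020) = 100.0 / 97.8 × 100 = 102.2495

102.25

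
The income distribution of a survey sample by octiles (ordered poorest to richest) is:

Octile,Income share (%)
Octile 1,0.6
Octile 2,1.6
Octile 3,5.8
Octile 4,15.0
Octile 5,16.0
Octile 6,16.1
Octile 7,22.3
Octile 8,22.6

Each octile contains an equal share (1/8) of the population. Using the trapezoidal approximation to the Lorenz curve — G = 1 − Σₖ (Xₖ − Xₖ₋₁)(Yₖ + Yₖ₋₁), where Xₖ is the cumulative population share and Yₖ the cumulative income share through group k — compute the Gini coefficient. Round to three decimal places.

0.362

Cumulative income shares Yₖ: 0.0060, 0.0220, 0.0800, 0.2300, 0.3900, 0.5510, 0.7740, 1.0000
Σ (Xₖ−Xₖ₋₁)(Yₖ+Yₖ₋₁) = (1/8)(0.0060+0.0000) + (1/8)(0.0220+0.0060) + (1/8)(0.0800+0.0220) + (1/8)(0.2300+0.0800) + (1/8)(0.3900+0.2300) + (1/8)(0.5510+0.3900) + (1/8)(0.7740+0.5510) + (1/8)(1.0000+0.7740)
  = 0.0008 + 0.0035 + 0.0127 + 0.0387 + 0.0775 + 0.1176 + 0.1656 + 0.2218 = 0.6382
G = 1 − 0.6382 = 0.3618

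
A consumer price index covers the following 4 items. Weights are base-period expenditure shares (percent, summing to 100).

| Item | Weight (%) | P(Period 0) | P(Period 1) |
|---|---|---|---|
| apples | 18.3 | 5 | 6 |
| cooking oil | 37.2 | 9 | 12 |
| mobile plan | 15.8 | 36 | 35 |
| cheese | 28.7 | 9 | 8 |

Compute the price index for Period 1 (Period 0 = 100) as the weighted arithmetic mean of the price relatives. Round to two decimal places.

apples: 18.3 × (6/5) = 18.3 × 1.200000 = 21.9600
cooking oil: 37.2 × (12/9) = 37.2 × 1.333333 = 49.6000
mobile plan: 15.8 × (35/36) = 15.8 × 0.972222 = 15.3611
cheese: 28.7 × (8/9) = 28.7 × 0.888889 = 25.5111
Index = Σ wᵢ·(p₁ᵢ/p₀ᵢ) = 21.9600 + 49.6000 + 15.3611 + 25.5111 = 112.4322

112.43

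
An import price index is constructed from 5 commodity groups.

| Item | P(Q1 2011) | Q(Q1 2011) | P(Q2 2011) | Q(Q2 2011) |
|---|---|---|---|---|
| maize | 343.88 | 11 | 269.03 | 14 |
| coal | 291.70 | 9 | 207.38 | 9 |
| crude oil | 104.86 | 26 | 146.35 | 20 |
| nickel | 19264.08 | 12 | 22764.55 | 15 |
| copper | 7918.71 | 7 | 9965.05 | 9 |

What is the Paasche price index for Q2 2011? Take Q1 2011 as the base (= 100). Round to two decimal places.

Paasche price index uses current-period quantities as weights.
ΣP(Q2 2011)·Q(Q2 2011) = 269.03×14 + 207.38×9 + 146.35×20 + 22764.55×15 + 9965.05×9 = 3766.42 + 1866.42 + 2927 + 341468.25 + 89685.45 = 439713.54
ΣP(Q1 2011)·Q(Q2 2011) = 343.88×14 + 291.70×9 + 104.86×20 + 19264.08×15 + 7918.71×9 = 4814.32 + 2625.3 + 2097.2 + 288961.2 + 71268.39 = 369766.41
Index = 439713.54 / 369766.41 × 100 = 118.9166

118.92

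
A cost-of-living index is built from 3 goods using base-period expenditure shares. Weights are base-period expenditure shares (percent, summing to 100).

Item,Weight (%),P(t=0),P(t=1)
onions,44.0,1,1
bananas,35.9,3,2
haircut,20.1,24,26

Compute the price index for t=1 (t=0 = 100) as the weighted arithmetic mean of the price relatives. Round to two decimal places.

onions: 44.0 × (1/1) = 44.0 × 1.000000 = 44.0000
bananas: 35.9 × (2/3) = 35.9 × 0.666667 = 23.9333
haircut: 20.1 × (26/24) = 20.1 × 1.083333 = 21.7750
Index = Σ wᵢ·(p₁ᵢ/p₀ᵢ) = 44.0000 + 23.9333 + 21.7750 = 89.7083

89.71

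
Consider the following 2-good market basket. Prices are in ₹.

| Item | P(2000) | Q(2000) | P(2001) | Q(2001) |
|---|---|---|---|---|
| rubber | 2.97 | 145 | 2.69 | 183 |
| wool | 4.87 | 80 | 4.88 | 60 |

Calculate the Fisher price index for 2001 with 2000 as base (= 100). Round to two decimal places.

94.54

Laspeyres component (base-period weights):
ΣP(2001)Q(2000) = 2.69×145 + 4.88×80 = 390.05 + 390.4 = 780.45
ΣP(2000)Q(2000) = 2.97×145 + 4.87×80 = 430.65 + 389.6 = 820.25
L = 780.45 / 820.25 × 100 = 95.1478
Paasche component (current-period weights):
ΣP(2001)Q(2001) = 2.69×183 + 4.88×60 = 492.27 + 292.8 = 785.07
ΣP(2000)Q(2001) = 2.97×183 + 4.87×60 = 543.51 + 292.2 = 835.71
P = 785.07 / 835.71 × 100 = 93.9405
Fisher = √(L × P) = √(95.1478 × 93.9405) = 94.5422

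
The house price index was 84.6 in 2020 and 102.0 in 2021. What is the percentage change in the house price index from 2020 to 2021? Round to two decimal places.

20.57%

Change = (102.0 − 84.6) / 84.6 × 100
       = 17.4 / 84.6 × 100 = 20.5674%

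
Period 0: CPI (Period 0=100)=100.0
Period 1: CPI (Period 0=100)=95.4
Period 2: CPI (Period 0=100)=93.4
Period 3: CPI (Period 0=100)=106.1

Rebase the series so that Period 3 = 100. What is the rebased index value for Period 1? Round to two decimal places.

89.92

Rebased(Period 1) = 95.4 / 106.1 × 100 = 89.9152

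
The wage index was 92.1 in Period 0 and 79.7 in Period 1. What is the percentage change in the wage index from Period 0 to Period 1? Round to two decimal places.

Change = (79.7 − 92.1) / 92.1 × 100
       = -12.4 / 92.1 × 100 = -13.4636%

-13.46%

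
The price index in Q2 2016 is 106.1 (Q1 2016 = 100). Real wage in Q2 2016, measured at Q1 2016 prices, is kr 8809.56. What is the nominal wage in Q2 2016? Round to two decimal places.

9346.94

Nominal = Real × (Index/100) = 8809.56 × (106.1/100)
        = 8809.56 × 1.061 = 9346.9432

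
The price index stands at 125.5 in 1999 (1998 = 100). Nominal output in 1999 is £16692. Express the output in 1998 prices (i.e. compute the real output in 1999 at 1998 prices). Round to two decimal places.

Real = Nominal ÷ (Index/100) = 16692 ÷ (125.5/100)
     = 16692 ÷ 1.255 = 13300.3984

13300.40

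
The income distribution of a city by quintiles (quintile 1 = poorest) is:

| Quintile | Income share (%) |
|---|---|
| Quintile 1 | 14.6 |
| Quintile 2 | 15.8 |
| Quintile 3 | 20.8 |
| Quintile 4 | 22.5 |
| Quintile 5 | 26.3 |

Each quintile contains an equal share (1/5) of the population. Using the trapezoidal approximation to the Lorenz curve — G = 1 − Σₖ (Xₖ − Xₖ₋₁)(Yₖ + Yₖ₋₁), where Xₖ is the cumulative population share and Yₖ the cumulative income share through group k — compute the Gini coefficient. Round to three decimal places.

0.120

Cumulative income shares Yₖ: 0.1460, 0.3040, 0.5120, 0.7370, 1.0000
Σ (Xₖ−Xₖ₋₁)(Yₖ+Yₖ₋₁) = (1/5)(0.1460+0.0000) + (1/5)(0.3040+0.1460) + (1/5)(0.5120+0.3040) + (1/5)(0.7370+0.5120) + (1/5)(1.0000+0.7370)
  = 0.0292 + 0.0900 + 0.1632 + 0.2498 + 0.3474 = 0.8796
G = 1 − 0.8796 = 0.1204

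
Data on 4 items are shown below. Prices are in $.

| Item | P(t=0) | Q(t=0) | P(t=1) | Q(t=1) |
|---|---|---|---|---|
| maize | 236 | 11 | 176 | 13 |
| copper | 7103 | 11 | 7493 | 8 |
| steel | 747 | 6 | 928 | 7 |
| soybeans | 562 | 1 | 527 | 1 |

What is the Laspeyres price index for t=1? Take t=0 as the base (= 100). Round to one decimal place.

Laspeyres price index uses base-period quantities as weights.
ΣP(t=1)·Q(t=0) = 176×11 + 7493×11 + 928×6 + 527×1 = 1936 + 82423 + 5568 + 527 = 90454
ΣP(t=0)·Q(t=0) = 236×11 + 7103×11 + 747×6 + 562×1 = 2596 + 78133 + 4482 + 562 = 85773
Index = 90454 / 85773 × 100 = 105.4574

105.5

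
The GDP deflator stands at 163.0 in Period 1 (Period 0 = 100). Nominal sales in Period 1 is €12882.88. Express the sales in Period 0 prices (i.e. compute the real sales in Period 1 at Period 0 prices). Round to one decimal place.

Real = Nominal ÷ (Index/100) = 12882.88 ÷ (163.0/100)
     = 12882.88 ÷ 1.630 = 7903.6074

7903.6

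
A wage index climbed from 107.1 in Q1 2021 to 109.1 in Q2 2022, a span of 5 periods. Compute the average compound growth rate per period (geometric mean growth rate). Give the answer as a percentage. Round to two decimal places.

0.37%

Growth factor = (109.1/107.1)^(1/5) = (1.018674)^(1/5) = 1.003707
Growth rate = 1.003707 − 1 = 0.003707 = 0.3707%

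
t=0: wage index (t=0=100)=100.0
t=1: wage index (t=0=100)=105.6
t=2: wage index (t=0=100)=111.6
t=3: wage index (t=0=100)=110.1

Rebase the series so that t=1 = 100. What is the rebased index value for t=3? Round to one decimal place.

104.3

Rebased(t=3) = 110.1 / 105.6 × 100 = 104.2614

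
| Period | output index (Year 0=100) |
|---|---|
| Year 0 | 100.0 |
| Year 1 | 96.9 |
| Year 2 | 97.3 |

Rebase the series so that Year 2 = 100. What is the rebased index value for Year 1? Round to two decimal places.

99.59

Rebased(Year 1) = 96.9 / 97.3 × 100 = 99.5889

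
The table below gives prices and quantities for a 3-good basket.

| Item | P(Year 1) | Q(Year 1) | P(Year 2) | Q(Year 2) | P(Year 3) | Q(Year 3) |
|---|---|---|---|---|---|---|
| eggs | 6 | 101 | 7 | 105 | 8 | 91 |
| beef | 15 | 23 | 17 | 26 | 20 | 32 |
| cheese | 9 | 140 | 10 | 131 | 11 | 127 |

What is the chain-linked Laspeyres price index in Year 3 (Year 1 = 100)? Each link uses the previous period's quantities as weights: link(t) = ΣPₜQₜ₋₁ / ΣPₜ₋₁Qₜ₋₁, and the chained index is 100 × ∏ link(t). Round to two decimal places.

Link Year 1→Year 2:
ΣP(Year 2)Q(Year 1) = 7×101 + 17×23 + 10×140 = 707 + 391 + 1400 = 2498
ΣP(Year 1)Q(Year 1) = 6×101 + 15×23 + 9×140 = 606 + 345 + 1260 = 2211
link = 2498/2211 = 1.129806
Link Year 2→Year 3:
ΣP(Year 3)Q(Year 2) = 8×105 + 20×26 + 11×131 = 840 + 520 + 1441 = 2801
ΣP(Year 2)Q(Year 2) = 7×105 + 17×26 + 10×131 = 735 + 442 + 1310 = 2487
link = 2801/2487 = 1.126257
Chained index = 100 × 1.129806 × 1.126257 = 127.2451

127.25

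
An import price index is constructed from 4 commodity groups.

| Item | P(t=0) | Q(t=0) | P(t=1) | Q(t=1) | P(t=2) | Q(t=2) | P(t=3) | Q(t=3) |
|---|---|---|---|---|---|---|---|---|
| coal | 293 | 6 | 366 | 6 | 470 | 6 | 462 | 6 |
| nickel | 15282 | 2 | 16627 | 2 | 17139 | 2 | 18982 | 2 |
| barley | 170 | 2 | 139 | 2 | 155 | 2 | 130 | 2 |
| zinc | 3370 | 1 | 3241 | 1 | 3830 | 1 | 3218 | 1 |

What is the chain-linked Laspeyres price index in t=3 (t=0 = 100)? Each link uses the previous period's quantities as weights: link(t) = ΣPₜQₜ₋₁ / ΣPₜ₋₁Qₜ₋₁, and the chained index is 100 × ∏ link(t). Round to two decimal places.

122.71

Link t=0→t=1:
ΣP(t=1)Q(t=0) = 366×6 + 16627×2 + 139×2 + 3241×1 = 2196 + 33254 + 278 + 3241 = 38969
ΣP(t=0)Q(t=0) = 293×6 + 15282×2 + 170×2 + 3370×1 = 1758 + 30564 + 340 + 3370 = 36032
link = 38969/36032 = 1.081511
Link t=1→t=2:
ΣP(t=2)Q(t=1) = 470×6 + 17139×2 + 155×2 + 3830×1 = 2820 + 34278 + 310 + 3830 = 41238
ΣP(t=1)Q(t=1) = 366×6 + 16627×2 + 139×2 + 3241×1 = 2196 + 33254 + 278 + 3241 = 38969
link = 41238/38969 = 1.058226
Link t=2→t=3:
ΣP(t=3)Q(t=2) = 462×6 + 18982×2 + 130×2 + 3218×1 = 2772 + 37964 + 260 + 3218 = 44214
ΣP(t=2)Q(t=2) = 470×6 + 17139×2 + 155×2 + 3830×1 = 2820 + 34278 + 310 + 3830 = 41238
link = 44214/41238 = 1.072166
Chained index = 100 × 1.081511 × 1.058226 × 1.072166 = 122.7076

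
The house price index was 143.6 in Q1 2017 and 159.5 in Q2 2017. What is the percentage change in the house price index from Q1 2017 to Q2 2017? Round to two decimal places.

Change = (159.5 − 143.6) / 143.6 × 100
       = 15.9 / 143.6 × 100 = 11.0724%

11.07%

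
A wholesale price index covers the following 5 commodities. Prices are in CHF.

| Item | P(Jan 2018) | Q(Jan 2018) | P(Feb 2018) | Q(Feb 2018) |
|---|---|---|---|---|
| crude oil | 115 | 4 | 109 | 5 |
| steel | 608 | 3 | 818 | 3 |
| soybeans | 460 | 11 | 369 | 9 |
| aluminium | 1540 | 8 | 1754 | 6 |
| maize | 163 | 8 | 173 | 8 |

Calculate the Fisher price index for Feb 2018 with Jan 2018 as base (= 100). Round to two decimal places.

106.68

Laspeyres component (base-period weights):
ΣP(Feb 2018)Q(Jan 2018) = 109×4 + 818×3 + 369×11 + 1754×8 + 173×8 = 436 + 2454 + 4059 + 14032 + 1384 = 22365
ΣP(Jan 2018)Q(Jan 2018) = 115×4 + 608×3 + 460×11 + 1540×8 + 163×8 = 460 + 1824 + 5060 + 12320 + 1304 = 20968
L = 22365 / 20968 × 100 = 106.6625
Paasche component (current-period weights):
ΣP(Feb 2018)Q(Feb 2018) = 109×5 + 818×3 + 369×9 + 1754×6 + 173×8 = 545 + 2454 + 3321 + 10524 + 1384 = 18228
ΣP(Jan 2018)Q(Feb 2018) = 115×5 + 608×3 + 460×9 + 1540×6 + 163×8 = 575 + 1824 + 4140 + 9240 + 1304 = 17083
P = 18228 / 17083 × 100 = 106.7026
Fisher = √(L × P) = √(106.6625 × 106.7026) = 106.6825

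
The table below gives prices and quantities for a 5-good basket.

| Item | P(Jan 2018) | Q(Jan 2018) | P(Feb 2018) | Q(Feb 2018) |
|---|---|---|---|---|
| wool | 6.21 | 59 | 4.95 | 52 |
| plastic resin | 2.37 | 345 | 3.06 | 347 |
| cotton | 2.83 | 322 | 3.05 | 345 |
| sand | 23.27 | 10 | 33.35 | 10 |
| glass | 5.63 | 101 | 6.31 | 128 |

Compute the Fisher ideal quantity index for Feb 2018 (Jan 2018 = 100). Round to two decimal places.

106.29

Laspeyres component (base-period weights):
ΣP(Jan 2018)Q(Feb 2018) = 6.21×52 + 2.37×347 + 2.83×345 + 23.27×10 + 5.63×128 = 322.92 + 822.39 + 976.35 + 232.7 + 720.64 = 3075
ΣP(Jan 2018)Q(Jan 2018) = 6.21×59 + 2.37×345 + 2.83×322 + 23.27×10 + 5.63×101 = 366.39 + 817.65 + 911.26 + 232.7 + 568.63 = 2896.63
L = 3075 / 2896.63 × 100 = 106.1578
Paasche component (current-period weights):
ΣP(Feb 2018)Q(Feb 2018) = 4.95×52 + 3.06×347 + 3.05×345 + 33.35×10 + 6.31×128 = 257.4 + 1061.82 + 1052.25 + 333.5 + 807.68 = 3512.65
ΣP(Feb 2018)Q(Jan 2018) = 4.95×59 + 3.06×345 + 3.05×322 + 33.35×10 + 6.31×101 = 292.05 + 1055.7 + 982.1 + 333.5 + 637.31 = 3300.66
P = 3512.65 / 3300.66 × 100 = 106.4227
Fisher = √(L × P) = √(106.1578 × 106.4227) = 106.2902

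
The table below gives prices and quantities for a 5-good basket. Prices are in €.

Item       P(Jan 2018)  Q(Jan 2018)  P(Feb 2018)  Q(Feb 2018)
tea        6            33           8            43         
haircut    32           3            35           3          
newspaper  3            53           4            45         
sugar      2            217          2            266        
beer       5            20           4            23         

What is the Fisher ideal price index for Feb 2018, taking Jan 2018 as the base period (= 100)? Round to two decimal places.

Laspeyres component (base-period weights):
ΣP(Feb 2018)Q(Jan 2018) = 8×33 + 35×3 + 4×53 + 2×217 + 4×20 = 264 + 105 + 212 + 434 + 80 = 1095
ΣP(Jan 2018)Q(Jan 2018) = 6×33 + 32×3 + 3×53 + 2×217 + 5×20 = 198 + 96 + 159 + 434 + 100 = 987
L = 1095 / 987 × 100 = 110.9422
Paasche component (current-period weights):
ΣP(Feb 2018)Q(Feb 2018) = 8×43 + 35×3 + 4×45 + 2×266 + 4×23 = 344 + 105 + 180 + 532 + 92 = 1253
ΣP(Jan 2018)Q(Feb 2018) = 6×43 + 32×3 + 3×45 + 2×266 + 5×23 = 258 + 96 + 135 + 532 + 115 = 1136
P = 1253 / 1136 × 100 = 110.2993
Fisher = √(L × P) = √(110.9422 × 110.2993) = 110.6203

110.62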